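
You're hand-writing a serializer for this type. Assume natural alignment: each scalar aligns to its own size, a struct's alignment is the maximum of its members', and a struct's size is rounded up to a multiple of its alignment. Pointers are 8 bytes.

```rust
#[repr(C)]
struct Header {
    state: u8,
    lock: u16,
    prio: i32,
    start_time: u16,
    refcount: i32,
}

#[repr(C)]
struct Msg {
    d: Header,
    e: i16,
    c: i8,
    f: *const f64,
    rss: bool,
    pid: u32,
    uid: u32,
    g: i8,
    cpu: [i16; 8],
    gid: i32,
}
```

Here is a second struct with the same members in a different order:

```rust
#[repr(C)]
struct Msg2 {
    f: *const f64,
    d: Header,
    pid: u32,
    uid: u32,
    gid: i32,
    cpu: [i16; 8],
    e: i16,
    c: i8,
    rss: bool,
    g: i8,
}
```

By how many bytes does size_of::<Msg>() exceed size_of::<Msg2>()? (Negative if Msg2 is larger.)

8

Header: state at 0 (size 1, align 1) → ends 1; pad 1 to align 2 for lock; lock at 2 (size 2, align 2) → ends 4; prio at 4 (size 4, align 4) → ends 8; start_time at 8 (size 2, align 2) → ends 10; pad 2 to align 4 for refcount; refcount at 12 (size 4, align 4) → ends 16; total 16 bytes, alignment 4
d at 0 (size 16, align 4) → ends 16
e at 16 (size 2, align 2) → ends 18
c at 18 (size 1, align 1) → ends 19
pad 5 to align 8 for f
f at 24 (size 8, align 8) → ends 32
rss at 32 (size 1, align 1) → ends 33
pad 3 to align 4 for pid
pid at 36 (size 4, align 4) → ends 40
uid at 40 (size 4, align 4) → ends 44
g at 44 (size 1, align 1) → ends 45
pad 1 to align 2 for cpu
cpu at 46 (size 16, align 2) → ends 62
pad 2 to align 4 for gid
gid at 64 (size 4, align 4) → ends 68
tail pad 4 to reach multiple of 8
total 72 bytes, alignment 8
— Msg2 —
f at 0 (size 8, align 8) → ends 8
d at 8 (size 16, align 4) → ends 24
pid at 24 (size 4, align 4) → ends 28
uid at 28 (size 4, align 4) → ends 32
gid at 32 (size 4, align 4) → ends 36
cpu at 36 (size 16, align 2) → ends 52
e at 52 (size 2, align 2) → ends 54
c at 54 (size 1, align 1) → ends 55
rss at 55 (size 1, align 1) → ends 56
g at 56 (size 1, align 1) → ends 57
tail pad 7 to reach multiple of 8
total 64 bytes, alignment 8
72 − 64 = 8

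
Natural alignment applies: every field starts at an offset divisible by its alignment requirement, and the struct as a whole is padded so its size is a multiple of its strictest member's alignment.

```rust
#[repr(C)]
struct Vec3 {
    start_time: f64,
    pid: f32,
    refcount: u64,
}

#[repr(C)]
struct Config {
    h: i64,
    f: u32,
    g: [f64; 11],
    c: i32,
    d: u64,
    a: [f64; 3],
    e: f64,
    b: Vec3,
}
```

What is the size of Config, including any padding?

Vec3: start_time at 0 (size 8, align 8) → ends 8; pid at 8 (size 4, align 4) → ends 12; pad 4 to align 8 for refcount; refcount at 16 (size 8, align 8) → ends 24; total 24 bytes, alignment 8
h at 0 (size 8, align 8) → ends 8
f at 8 (size 4, align 4) → ends 12
pad 4 to align 8 for g
g at 16 (size 88, align 8) → ends 104
c at 104 (size 4, align 4) → ends 108
pad 4 to align 8 for d
d at 112 (size 8, align 8) → ends 120
a at 120 (size 24, align 8) → ends 144
e at 144 (size 8, align 8) → ends 152
b at 152 (size 24, align 8) → ends 176
total 176 bytes, alignment 8

176 bytes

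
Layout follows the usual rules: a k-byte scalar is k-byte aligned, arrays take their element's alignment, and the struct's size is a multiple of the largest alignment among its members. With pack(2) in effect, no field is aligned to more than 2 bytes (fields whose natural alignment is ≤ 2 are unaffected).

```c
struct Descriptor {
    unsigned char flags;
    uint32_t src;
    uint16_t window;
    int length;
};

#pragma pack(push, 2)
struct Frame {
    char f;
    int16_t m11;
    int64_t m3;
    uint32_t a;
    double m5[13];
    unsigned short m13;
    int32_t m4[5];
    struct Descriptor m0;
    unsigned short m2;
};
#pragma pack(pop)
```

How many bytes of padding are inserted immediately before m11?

Descriptor: flags at 0 (size 1, align 1) → ends 1; pad 3 to align 4 for src; src at 4 (size 4, align 4) → ends 8; window at 8 (size 2, align 2) → ends 10; pad 2 to align 4 for length; length at 12 (size 4, align 4) → ends 16; total 16 bytes, alignment 4
f at 0 (size 1, align 1) → ends 1
pad 1 to align 2 for m11
m11 at 2 (size 2, align 2) → ends 4

1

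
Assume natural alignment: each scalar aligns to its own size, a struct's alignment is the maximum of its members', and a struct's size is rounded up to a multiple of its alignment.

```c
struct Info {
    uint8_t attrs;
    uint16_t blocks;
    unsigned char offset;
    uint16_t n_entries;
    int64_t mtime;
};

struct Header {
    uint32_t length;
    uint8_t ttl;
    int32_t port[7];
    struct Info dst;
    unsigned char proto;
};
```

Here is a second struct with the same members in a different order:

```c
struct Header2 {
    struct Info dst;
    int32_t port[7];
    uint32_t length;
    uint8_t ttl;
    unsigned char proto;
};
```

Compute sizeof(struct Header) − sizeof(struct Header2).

Info: 0..1  attrs  (1B, 1-aligned); 1..2  -- padding (1B); 2..4  blocks  (2B, 2-aligned); 4..5  offset  (1B, 1-aligned); 5..6  -- padding (1B); 6..8  n_entries  (2B, 2-aligned); 8..16  mtime  (8B, 8-aligned); sizeof = 16, alignof = 8
0..4  length  (4B, 4-aligned)
4..5  ttl  (1B, 1-aligned)
5..8  -- padding (3B)
8..36  port  (28B, 4-aligned)
36..40  -- padding (4B)
40..56  dst  (16B, 8-aligned)
56..57  proto  (1B, 1-aligned)
57..64  -- tail padding (7B)
sizeof = 64, alignof = 8
— Header2 —
0..16  dst  (16B, 8-aligned)
16..44  port  (28B, 4-aligned)
44..48  length  (4B, 4-aligned)
48..49  ttl  (1B, 1-aligned)
49..50  proto  (1B, 1-aligned)
50..56  -- tail padding (6B)
sizeof = 56, alignof = 8
64 − 56 = 8

8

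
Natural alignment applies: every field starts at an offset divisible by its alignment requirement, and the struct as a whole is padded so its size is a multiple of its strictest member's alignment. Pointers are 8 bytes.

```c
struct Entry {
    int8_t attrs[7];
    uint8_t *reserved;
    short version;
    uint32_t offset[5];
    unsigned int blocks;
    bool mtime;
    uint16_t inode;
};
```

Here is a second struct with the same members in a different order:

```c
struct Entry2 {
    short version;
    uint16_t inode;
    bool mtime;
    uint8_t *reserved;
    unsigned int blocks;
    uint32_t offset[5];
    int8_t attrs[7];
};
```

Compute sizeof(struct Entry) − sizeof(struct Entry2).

0

@0: attrs [7B, align 1] → 7
+1 pad (align 8)
@8: reserved [8B, align 8] → 16
@16: version [2B, align 2] → 18
+2 pad (align 4)
@20: offset [20B, align 4] → 40
@40: blocks [4B, align 4] → 44
@44: mtime [1B, align 1] → 45
+1 pad (align 2)
@46: inode [2B, align 2] → 48
size 48, align 8
— Entry2 —
@0: version [2B, align 2] → 2
@2: inode [2B, align 2] → 4
@4: mtime [1B, align 1] → 5
+3 pad (align 8)
@8: reserved [8B, align 8] → 16
@16: blocks [4B, align 4] → 20
@20: offset [20B, align 4] → 40
@40: attrs [7B, align 1] → 47
+1 tail pad (align 8)
size 48, align 8
48 − 48 = 0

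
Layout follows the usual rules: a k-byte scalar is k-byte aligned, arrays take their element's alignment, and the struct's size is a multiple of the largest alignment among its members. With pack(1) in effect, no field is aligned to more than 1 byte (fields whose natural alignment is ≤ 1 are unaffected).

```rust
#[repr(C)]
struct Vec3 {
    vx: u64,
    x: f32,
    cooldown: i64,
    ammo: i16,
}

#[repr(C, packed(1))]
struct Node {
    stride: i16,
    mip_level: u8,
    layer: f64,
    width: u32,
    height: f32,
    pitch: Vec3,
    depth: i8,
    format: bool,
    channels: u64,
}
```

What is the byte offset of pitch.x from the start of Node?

27

Vec3: 0..8  vx  (8B, 8-aligned); 8..12  x  (4B, 4-aligned); 12..16  -- padding (4B); 16..24  cooldown  (8B, 8-aligned); 24..26  ammo  (2B, 2-aligned); 26..32  -- tail padding (6B); sizeof = 32, alignof = 8
0..2  stride  (2B, 1-aligned)
2..3  mip_level  (1B, 1-aligned)
3..11  layer  (8B, 1-aligned)
11..15  width  (4B, 1-aligned)
15..19  height  (4B, 1-aligned)
19..51  pitch  (32B, 1-aligned)
within Vec3: x at 8
19 + 8 = 27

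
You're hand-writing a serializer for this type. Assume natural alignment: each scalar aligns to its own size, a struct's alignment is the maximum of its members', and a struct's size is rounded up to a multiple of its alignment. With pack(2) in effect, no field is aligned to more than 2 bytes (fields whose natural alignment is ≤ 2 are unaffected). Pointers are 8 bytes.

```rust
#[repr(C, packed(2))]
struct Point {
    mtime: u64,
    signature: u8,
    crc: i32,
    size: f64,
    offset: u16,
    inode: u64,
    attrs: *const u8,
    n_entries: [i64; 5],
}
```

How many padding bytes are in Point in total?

1

mtime at 0 (size 8, align 2) → ends 8
signature at 8 (size 1, align 1) → ends 9
pad 1 to align 2 for crc
crc at 10 (size 4, align 2) → ends 14
size at 14 (size 8, align 2) → ends 22
offset at 22 (size 2, align 2) → ends 24
inode at 24 (size 8, align 2) → ends 32
attrs at 32 (size 8, align 2) → ends 40
n_entries at 40 (size 40, align 2) → ends 80
total 80 bytes, alignment 2
data bytes 79, size 80 → padding 1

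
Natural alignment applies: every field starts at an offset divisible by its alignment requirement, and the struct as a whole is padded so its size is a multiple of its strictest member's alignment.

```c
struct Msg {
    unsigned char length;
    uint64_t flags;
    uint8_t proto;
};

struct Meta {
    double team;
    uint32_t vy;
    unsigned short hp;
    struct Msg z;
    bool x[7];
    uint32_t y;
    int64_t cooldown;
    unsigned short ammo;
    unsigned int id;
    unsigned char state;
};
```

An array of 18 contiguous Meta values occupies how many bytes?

Msg: length at 0 (size 1, align 1) → ends 1; pad 7 to align 8 for flags; flags at 8 (size 8, align 8) → ends 16; proto at 16 (size 1, align 1) → ends 17; tail pad 7 to reach multiple of 8; total 24 bytes, alignment 8
team at 0 (size 8, align 8) → ends 8
vy at 8 (size 4, align 4) → ends 12
hp at 12 (size 2, align 2) → ends 14
pad 2 to align 8 for z
z at 16 (size 24, align 8) → ends 40
x at 40 (size 7, align 1) → ends 47
pad 1 to align 4 for y
y at 48 (size 4, align 4) → ends 52
pad 4 to align 8 for cooldown
cooldown at 56 (size 8, align 8) → ends 64
ammo at 64 (size 2, align 2) → ends 66
pad 2 to align 4 for id
id at 68 (size 4, align 4) → ends 72
state at 72 (size 1, align 1) → ends 73
tail pad 7 to reach multiple of 8
total 80 bytes, alignment 8
array of 18: 18 × 80 = 1440

1440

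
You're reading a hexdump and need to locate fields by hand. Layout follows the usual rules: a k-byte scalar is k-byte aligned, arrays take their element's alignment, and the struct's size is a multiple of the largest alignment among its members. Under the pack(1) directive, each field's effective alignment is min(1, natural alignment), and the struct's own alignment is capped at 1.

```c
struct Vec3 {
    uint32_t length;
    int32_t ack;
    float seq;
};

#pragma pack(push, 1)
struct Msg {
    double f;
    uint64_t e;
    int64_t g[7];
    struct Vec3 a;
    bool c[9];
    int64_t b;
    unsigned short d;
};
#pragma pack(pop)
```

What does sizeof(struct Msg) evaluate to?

103

Vec3: 0..4  length  (4B, 4-aligned); 4..8  ack  (4B, 4-aligned); 8..12  seq  (4B, 4-aligned); sizeof = 12, alignof = 4
0..8  f  (8B, 1-aligned)
8..16  e  (8B, 1-aligned)
16..72  g  (56B, 1-aligned)
72..84  a  (12B, 1-aligned)
84..93  c  (9B, 1-aligned)
93..101  b  (8B, 1-aligned)
101..103  d  (2B, 1-aligned)
sizeof = 103, alignof = 1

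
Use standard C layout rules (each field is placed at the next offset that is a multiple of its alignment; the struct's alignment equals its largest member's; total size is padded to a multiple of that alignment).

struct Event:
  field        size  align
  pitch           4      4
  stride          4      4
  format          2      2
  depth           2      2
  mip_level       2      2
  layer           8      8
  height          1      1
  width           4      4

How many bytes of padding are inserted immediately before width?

0..4  pitch  (4B, 4-aligned)
4..8  stride  (4B, 4-aligned)
8..10  format  (2B, 2-aligned)
10..12  depth  (2B, 2-aligned)
12..14  mip_level  (2B, 2-aligned)
14..16  -- padding (2B)
16..24  layer  (8B, 8-aligned)
24..25  height  (1B, 1-aligned)
25..28  -- padding (3B)
28..32  width  (4B, 4-aligned)

3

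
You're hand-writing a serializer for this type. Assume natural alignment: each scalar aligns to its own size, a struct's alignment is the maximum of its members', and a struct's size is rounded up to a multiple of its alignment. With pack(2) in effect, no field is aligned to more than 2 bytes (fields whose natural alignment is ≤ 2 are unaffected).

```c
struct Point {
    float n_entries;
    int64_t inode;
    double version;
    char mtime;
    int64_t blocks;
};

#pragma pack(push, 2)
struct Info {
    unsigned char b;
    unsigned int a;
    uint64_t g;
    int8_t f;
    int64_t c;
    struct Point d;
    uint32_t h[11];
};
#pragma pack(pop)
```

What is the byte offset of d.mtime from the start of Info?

48

Point: n_entries at 0 (size 4, align 4) → ends 4; pad 4 to align 8 for inode; inode at 8 (size 8, align 8) → ends 16; version at 16 (size 8, align 8) → ends 24; mtime at 24 (size 1, align 1) → ends 25; pad 7 to align 8 for blocks; blocks at 32 (size 8, align 8) → ends 40; total 40 bytes, alignment 8
b at 0 (size 1, align 1) → ends 1
pad 1 to align 2 for a
a at 2 (size 4, align 2) → ends 6
g at 6 (size 8, align 2) → ends 14
f at 14 (size 1, align 1) → ends 15
pad 1 to align 2 for c
c at 16 (size 8, align 2) → ends 24
d at 24 (size 40, align 2) → ends 64
within Point: mtime at 24
24 + 24 = 48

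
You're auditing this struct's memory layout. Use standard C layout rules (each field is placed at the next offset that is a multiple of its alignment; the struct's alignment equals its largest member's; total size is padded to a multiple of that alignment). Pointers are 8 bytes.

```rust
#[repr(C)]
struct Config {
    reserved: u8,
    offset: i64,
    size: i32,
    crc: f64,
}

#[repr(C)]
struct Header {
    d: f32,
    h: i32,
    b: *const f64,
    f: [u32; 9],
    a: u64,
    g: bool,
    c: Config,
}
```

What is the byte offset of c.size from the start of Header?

Config: reserved at 0 (size 1, align 1) → ends 1; pad 7 to align 8 for offset; offset at 8 (size 8, align 8) → ends 16; size at 16 (size 4, align 4) → ends 20; pad 4 to align 8 for crc; crc at 24 (size 8, align 8) → ends 32; total 32 bytes, alignment 8
d at 0 (size 4, align 4) → ends 4
h at 4 (size 4, align 4) → ends 8
b at 8 (size 8, align 8) → ends 16
f at 16 (size 36, align 4) → ends 52
pad 4 to align 8 for a
a at 56 (size 8, align 8) → ends 64
g at 64 (size 1, align 1) → ends 65
pad 7 to align 8 for c
c at 72 (size 32, align 8) → ends 104
within Config: size at 16
72 + 16 = 88

88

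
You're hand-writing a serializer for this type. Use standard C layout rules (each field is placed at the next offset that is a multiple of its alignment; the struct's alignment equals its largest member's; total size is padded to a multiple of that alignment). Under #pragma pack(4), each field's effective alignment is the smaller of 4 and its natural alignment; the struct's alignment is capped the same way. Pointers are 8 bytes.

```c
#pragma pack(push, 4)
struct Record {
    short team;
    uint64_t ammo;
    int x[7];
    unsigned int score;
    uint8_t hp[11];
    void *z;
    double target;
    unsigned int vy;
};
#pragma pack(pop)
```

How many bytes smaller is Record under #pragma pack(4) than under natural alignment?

12

natural layout:
  @0: team [2B, align 2] → 2
  +6 pad (align 8)
  @8: ammo [8B, align 8] → 16
  @16: x [28B, align 4] → 44
  @44: score [4B, align 4] → 48
  @48: hp [11B, align 1] → 59
  +5 pad (align 8)
  @64: z [8B, align 8] → 72
  @72: target [8B, align 8] → 80
  @80: vy [4B, align 4] → 84
  +4 tail pad (align 8)
  size 88, align 8
packed(4) layout:
  @0: team [2B, align 2] → 2
  +2 pad (align 4)
  @4: ammo [8B, align 4] → 12
  @12: x [28B, align 4] → 40
  @40: score [4B, align 4] → 44
  @44: hp [11B, align 1] → 55
  +1 pad (align 4)
  @56: z [8B, align 4] → 64
  @64: target [8B, align 4] → 72
  @72: vy [4B, align 4] → 76
  size 76, align 4
88 − 76 = 12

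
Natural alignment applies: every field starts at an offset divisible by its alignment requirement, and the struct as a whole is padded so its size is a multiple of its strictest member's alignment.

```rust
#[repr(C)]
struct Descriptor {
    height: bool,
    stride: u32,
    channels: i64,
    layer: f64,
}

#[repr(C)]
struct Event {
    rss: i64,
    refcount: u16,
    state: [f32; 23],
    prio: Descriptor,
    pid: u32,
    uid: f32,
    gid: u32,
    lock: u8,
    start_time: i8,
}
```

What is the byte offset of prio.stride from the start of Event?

Descriptor: height at 0 (size 1, align 1) → ends 1; pad 3 to align 4 for stride; stride at 4 (size 4, align 4) → ends 8; channels at 8 (size 8, align 8) → ends 16; layer at 16 (size 8, align 8) → ends 24; total 24 bytes, alignment 8
rss at 0 (size 8, align 8) → ends 8
refcount at 8 (size 2, align 2) → ends 10
pad 2 to align 4 for state
state at 12 (size 92, align 4) → ends 104
prio at 104 (size 24, align 8) → ends 128
within Descriptor: stride at 4
104 + 4 = 108

108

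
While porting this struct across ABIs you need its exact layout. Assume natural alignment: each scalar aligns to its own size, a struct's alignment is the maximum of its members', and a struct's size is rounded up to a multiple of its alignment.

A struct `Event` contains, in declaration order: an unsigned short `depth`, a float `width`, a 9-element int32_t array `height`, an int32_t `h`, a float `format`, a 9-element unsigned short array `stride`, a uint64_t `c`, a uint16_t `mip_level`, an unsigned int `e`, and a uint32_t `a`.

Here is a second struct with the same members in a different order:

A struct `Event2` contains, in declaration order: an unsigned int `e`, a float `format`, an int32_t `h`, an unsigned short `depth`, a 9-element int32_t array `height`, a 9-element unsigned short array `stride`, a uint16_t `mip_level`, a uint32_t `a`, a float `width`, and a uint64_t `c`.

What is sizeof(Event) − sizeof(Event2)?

8

depth at 0 (size 2, align 2) → ends 2
pad 2 to align 4 for width
width at 4 (size 4, align 4) → ends 8
height at 8 (size 36, align 4) → ends 44
h at 44 (size 4, align 4) → ends 48
format at 48 (size 4, align 4) → ends 52
stride at 52 (size 18, align 2) → ends 70
pad 2 to align 8 for c
c at 72 (size 8, align 8) → ends 80
mip_level at 80 (size 2, align 2) → ends 82
pad 2 to align 4 for e
e at 84 (size 4, align 4) → ends 88
a at 88 (size 4, align 4) → ends 92
tail pad 4 to reach multiple of 8
total 96 bytes, alignment 8
— Event2 —
e at 0 (size 4, align 4) → ends 4
format at 4 (size 4, align 4) → ends 8
h at 8 (size 4, align 4) → ends 12
depth at 12 (size 2, align 2) → ends 14
pad 2 to align 4 for height
height at 16 (size 36, align 4) → ends 52
stride at 52 (size 18, align 2) → ends 70
mip_level at 70 (size 2, align 2) → ends 72
a at 72 (size 4, align 4) → ends 76
width at 76 (size 4, align 4) → ends 80
c at 80 (size 8, align 8) → ends 88
total 88 bytes, alignment 8
96 − 88 = 8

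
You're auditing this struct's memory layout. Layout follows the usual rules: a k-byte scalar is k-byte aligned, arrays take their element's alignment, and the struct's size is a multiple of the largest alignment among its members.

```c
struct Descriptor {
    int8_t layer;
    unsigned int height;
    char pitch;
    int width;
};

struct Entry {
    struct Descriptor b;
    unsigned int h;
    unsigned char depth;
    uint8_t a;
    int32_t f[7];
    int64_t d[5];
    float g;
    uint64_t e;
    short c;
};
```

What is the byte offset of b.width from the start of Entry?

Descriptor: layer at 0 (size 1, align 1) → ends 1; pad 3 to align 4 for height; height at 4 (size 4, align 4) → ends 8; pitch at 8 (size 1, align 1) → ends 9; pad 3 to align 4 for width; width at 12 (size 4, align 4) → ends 16; total 16 bytes, alignment 4
b at 0 (size 16, align 4) → ends 16
within Descriptor: width at 12
0 + 12 = 12

12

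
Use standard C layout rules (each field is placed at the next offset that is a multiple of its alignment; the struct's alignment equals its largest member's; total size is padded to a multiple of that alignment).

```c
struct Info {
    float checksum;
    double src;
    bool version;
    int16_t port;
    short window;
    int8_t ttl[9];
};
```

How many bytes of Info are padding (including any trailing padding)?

checksum at 0 (size 4, align 4) → ends 4
pad 4 to align 8 for src
src at 8 (size 8, align 8) → ends 16
version at 16 (size 1, align 1) → ends 17
pad 1 to align 2 for port
port at 18 (size 2, align 2) → ends 20
window at 20 (size 2, align 2) → ends 22
ttl at 22 (size 9, align 1) → ends 31
tail pad 1 to reach multiple of 8
total 32 bytes, alignment 8
data bytes 26, size 32 → padding 6

6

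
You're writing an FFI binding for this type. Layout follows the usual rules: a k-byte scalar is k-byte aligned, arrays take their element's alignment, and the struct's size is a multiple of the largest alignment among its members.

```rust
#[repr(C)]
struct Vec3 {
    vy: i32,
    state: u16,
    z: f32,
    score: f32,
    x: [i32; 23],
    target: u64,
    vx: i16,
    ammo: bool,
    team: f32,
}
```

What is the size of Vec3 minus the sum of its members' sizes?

7

0..4  vy  (4B, 4-aligned)
4..6  state  (2B, 2-aligned)
6..8  -- padding (2B)
8..12  z  (4B, 4-aligned)
12..16  score  (4B, 4-aligned)
16..108  x  (92B, 4-aligned)
108..112  -- padding (4B)
112..120  target  (8B, 8-aligned)
120..122  vx  (2B, 2-aligned)
122..123  ammo  (1B, 1-aligned)
123..124  -- padding (1B)
124..128  team  (4B, 4-aligned)
sizeof = 128, alignof = 8
data bytes 121, size 128 → padding 7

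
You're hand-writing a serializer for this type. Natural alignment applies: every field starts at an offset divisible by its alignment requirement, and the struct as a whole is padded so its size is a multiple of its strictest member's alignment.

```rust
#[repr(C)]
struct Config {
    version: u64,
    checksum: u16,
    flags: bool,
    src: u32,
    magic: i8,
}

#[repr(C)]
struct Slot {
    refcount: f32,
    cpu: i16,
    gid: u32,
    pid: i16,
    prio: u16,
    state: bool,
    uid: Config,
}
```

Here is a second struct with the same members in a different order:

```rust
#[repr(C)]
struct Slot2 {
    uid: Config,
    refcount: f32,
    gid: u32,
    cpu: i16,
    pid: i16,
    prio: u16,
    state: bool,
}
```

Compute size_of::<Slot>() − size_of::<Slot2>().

Config: version at 0 (size 8, align 8) → ends 8; checksum at 8 (size 2, align 2) → ends 10; flags at 10 (size 1, align 1) → ends 11; pad 1 to align 4 for src; src at 12 (size 4, align 4) → ends 16; magic at 16 (size 1, align 1) → ends 17; tail pad 7 to reach multiple of 8; total 24 bytes, alignment 8
refcount at 0 (size 4, align 4) → ends 4
cpu at 4 (size 2, align 2) → ends 6
pad 2 to align 4 for gid
gid at 8 (size 4, align 4) → ends 12
pid at 12 (size 2, align 2) → ends 14
prio at 14 (size 2, align 2) → ends 16
state at 16 (size 1, align 1) → ends 17
pad 7 to align 8 for uid
uid at 24 (size 24, align 8) → ends 48
total 48 bytes, alignment 8
— Slot2 —
uid at 0 (size 24, align 8) → ends 24
refcount at 24 (size 4, align 4) → ends 28
gid at 28 (size 4, align 4) → ends 32
cpu at 32 (size 2, align 2) → ends 34
pid at 34 (size 2, align 2) → ends 36
prio at 36 (size 2, align 2) → ends 38
state at 38 (size 1, align 1) → ends 39
tail pad 1 to reach multiple of 8
total 40 bytes, alignment 8
48 − 40 = 8

8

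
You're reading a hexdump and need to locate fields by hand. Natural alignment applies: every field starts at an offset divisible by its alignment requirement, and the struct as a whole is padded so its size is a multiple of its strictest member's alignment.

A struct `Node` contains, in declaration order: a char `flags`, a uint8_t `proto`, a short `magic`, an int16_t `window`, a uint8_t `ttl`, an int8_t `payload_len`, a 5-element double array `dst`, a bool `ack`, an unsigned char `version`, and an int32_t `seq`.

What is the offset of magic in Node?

0..1  flags  (1B, 1-aligned)
1..2  proto  (1B, 1-aligned)
2..4  magic  (2B, 2-aligned)

2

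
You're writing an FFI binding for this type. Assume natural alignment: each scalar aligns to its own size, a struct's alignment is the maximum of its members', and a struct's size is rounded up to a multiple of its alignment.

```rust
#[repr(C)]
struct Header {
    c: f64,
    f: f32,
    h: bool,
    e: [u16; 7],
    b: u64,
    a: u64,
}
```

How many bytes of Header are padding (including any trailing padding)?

5

c at 0 (size 8, align 8) → ends 8
f at 8 (size 4, align 4) → ends 12
h at 12 (size 1, align 1) → ends 13
pad 1 to align 2 for e
e at 14 (size 14, align 2) → ends 28
pad 4 to align 8 for b
b at 32 (size 8, align 8) → ends 40
a at 40 (size 8, align 8) → ends 48
total 48 bytes, alignment 8
data bytes 43, size 48 → padding 5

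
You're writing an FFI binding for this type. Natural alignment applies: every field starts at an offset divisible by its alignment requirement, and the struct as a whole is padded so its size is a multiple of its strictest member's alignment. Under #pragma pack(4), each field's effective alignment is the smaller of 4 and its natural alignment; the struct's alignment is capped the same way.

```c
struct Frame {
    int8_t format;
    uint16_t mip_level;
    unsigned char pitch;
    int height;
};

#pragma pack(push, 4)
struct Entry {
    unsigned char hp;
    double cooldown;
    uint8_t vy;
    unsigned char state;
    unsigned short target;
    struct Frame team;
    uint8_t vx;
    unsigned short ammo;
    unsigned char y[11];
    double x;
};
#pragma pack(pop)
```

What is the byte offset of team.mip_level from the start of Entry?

Frame: @0: format [1B, align 1] → 1; +1 pad (align 2); @2: mip_level [2B, align 2] → 4; @4: pitch [1B, align 1] → 5; +3 pad (align 4); @8: height [4B, align 4] → 12; size 12, align 4
@0: hp [1B, align 1] → 1
+3 pad (align 4)
@4: cooldown [8B, align 4] → 12
@12: vy [1B, align 1] → 13
@13: state [1B, align 1] → 14
@14: target [2B, align 2] → 16
@16: team [12B, align 4] → 28
within Frame: mip_level at 2
16 + 2 = 18

18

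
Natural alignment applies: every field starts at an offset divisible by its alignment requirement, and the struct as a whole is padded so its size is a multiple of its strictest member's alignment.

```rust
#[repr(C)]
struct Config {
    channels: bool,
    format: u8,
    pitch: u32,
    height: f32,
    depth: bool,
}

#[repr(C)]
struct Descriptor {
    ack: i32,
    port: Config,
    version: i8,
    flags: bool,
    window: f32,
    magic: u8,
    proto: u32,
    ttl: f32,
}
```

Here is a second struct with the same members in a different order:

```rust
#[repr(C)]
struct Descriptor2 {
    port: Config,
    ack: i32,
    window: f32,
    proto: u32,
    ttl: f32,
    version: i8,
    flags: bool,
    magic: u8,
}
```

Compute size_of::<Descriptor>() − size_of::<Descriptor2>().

4

Config: channels at 0 (size 1, align 1) → ends 1; format at 1 (size 1, align 1) → ends 2; pad 2 to align 4 for pitch; pitch at 4 (size 4, align 4) → ends 8; height at 8 (size 4, align 4) → ends 12; depth at 12 (size 1, align 1) → ends 13; tail pad 3 to reach multiple of 4; total 16 bytes, alignment 4
ack at 0 (size 4, align 4) → ends 4
port at 4 (size 16, align 4) → ends 20
version at 20 (size 1, align 1) → ends 21
flags at 21 (size 1, align 1) → ends 22
pad 2 to align 4 for window
window at 24 (size 4, align 4) → ends 28
magic at 28 (size 1, align 1) → ends 29
pad 3 to align 4 for proto
proto at 32 (size 4, align 4) → ends 36
ttl at 36 (size 4, align 4) → ends 40
total 40 bytes, alignment 4
— Descriptor2 —
port at 0 (size 16, align 4) → ends 16
ack at 16 (size 4, align 4) → ends 20
window at 20 (size 4, align 4) → ends 24
proto at 24 (size 4, align 4) → ends 28
ttl at 28 (size 4, align 4) → ends 32
version at 32 (size 1, align 1) → ends 33
flags at 33 (size 1, align 1) → ends 34
magic at 34 (size 1, align 1) → ends 35
tail pad 1 to reach multiple of 4
total 36 bytes, alignment 4
40 − 36 = 4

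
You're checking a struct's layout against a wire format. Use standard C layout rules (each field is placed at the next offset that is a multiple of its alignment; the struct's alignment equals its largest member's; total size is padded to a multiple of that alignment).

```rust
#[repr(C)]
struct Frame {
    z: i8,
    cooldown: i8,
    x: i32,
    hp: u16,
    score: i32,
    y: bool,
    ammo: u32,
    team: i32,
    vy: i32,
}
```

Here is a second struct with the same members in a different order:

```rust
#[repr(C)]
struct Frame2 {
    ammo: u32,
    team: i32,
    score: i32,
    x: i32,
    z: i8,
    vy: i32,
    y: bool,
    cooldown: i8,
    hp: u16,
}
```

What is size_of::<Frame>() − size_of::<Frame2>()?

4

0..1  z  (1B, 1-aligned)
1..2  cooldown  (1B, 1-aligned)
2..4  -- padding (2B)
4..8  x  (4B, 4-aligned)
8..10  hp  (2B, 2-aligned)
10..12  -- padding (2B)
12..16  score  (4B, 4-aligned)
16..17  y  (1B, 1-aligned)
17..20  -- padding (3B)
20..24  ammo  (4B, 4-aligned)
24..28  team  (4B, 4-aligned)
28..32  vy  (4B, 4-aligned)
sizeof = 32, alignof = 4
— Frame2 —
0..4  ammo  (4B, 4-aligned)
4..8  team  (4B, 4-aligned)
8..12  score  (4B, 4-aligned)
12..16  x  (4B, 4-aligned)
16..17  z  (1B, 1-aligned)
17..20  -- padding (3B)
20..24  vy  (4B, 4-aligned)
24..25  y  (1B, 1-aligned)
25..26  cooldown  (1B, 1-aligned)
26..28  hp  (2B, 2-aligned)
sizeof = 28, alignof = 4
32 − 28 = 4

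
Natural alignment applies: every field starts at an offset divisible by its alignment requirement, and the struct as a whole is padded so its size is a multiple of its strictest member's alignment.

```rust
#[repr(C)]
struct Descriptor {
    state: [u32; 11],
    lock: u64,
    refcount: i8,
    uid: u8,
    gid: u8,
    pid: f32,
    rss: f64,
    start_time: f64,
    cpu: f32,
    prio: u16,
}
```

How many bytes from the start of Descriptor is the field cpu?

0..44  state  (44B, 4-aligned)
44..48  -- padding (4B)
48..56  lock  (8B, 8-aligned)
56..57  refcount  (1B, 1-aligned)
57..58  uid  (1B, 1-aligned)
58..59  gid  (1B, 1-aligned)
59..60  -- padding (1B)
60..64  pid  (4B, 4-aligned)
64..72  rss  (8B, 8-aligned)
72..80  start_time  (8B, 8-aligned)
80..84  cpu  (4B, 4-aligned)

80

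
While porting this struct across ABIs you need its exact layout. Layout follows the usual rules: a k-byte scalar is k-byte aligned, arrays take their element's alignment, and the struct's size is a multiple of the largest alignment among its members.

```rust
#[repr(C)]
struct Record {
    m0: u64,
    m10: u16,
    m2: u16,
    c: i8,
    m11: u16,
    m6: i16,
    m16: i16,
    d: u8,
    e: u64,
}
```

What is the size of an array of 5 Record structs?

160

0..8  m0  (8B, 8-aligned)
8..10  m10  (2B, 2-aligned)
10..12  m2  (2B, 2-aligned)
12..13  c  (1B, 1-aligned)
13..14  -- padding (1B)
14..16  m11  (2B, 2-aligned)
16..18  m6  (2B, 2-aligned)
18..20  m16  (2B, 2-aligned)
20..21  d  (1B, 1-aligned)
21..24  -- padding (3B)
24..32  e  (8B, 8-aligned)
sizeof = 32, alignof = 8
array of 5: 5 × 32 = 160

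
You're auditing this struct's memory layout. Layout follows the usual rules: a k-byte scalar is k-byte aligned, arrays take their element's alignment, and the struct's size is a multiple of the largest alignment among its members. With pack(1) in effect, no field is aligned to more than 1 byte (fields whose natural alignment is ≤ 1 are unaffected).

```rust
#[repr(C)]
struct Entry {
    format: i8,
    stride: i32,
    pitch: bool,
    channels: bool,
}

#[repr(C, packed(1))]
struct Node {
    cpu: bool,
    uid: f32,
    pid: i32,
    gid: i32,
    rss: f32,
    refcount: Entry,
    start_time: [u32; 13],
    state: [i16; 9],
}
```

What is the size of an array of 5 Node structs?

Entry: format at 0 (size 1, align 1) → ends 1; pad 3 to align 4 for stride; stride at 4 (size 4, align 4) → ends 8; pitch at 8 (size 1, align 1) → ends 9; channels at 9 (size 1, align 1) → ends 10; tail pad 2 to reach multiple of 4; total 12 bytes, alignment 4
cpu at 0 (size 1, align 1) → ends 1
uid at 1 (size 4, align 1) → ends 5
pid at 5 (size 4, align 1) → ends 9
gid at 9 (size 4, align 1) → ends 13
rss at 13 (size 4, align 1) → ends 17
refcount at 17 (size 12, align 1) → ends 29
start_time at 29 (size 52, align 1) → ends 81
state at 81 (size 18, align 1) → ends 99
total 99 bytes, alignment 1
array of 5: 5 × 99 = 495

495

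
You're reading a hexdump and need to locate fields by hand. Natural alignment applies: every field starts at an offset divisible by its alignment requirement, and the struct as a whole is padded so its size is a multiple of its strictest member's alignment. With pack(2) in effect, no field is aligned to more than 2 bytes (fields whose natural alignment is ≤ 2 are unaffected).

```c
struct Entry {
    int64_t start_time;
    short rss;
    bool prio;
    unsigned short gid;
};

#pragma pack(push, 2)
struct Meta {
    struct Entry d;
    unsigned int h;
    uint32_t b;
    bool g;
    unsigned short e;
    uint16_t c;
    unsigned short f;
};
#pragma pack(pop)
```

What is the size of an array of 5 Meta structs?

160

Entry: @0: start_time [8B, align 8] → 8; @8: rss [2B, align 2] → 10; @10: prio [1B, align 1] → 11; +1 pad (align 2); @12: gid [2B, align 2] → 14; +2 tail pad (align 8); size 16, align 8
@0: d [16B, align 2] → 16
@16: h [4B, align 2] → 20
@20: b [4B, align 2] → 24
@24: g [1B, align 1] → 25
+1 pad (align 2)
@26: e [2B, align 2] → 28
@28: c [2B, align 2] → 30
@30: f [2B, align 2] → 32
size 32, align 2
array of 5: 5 × 32 = 160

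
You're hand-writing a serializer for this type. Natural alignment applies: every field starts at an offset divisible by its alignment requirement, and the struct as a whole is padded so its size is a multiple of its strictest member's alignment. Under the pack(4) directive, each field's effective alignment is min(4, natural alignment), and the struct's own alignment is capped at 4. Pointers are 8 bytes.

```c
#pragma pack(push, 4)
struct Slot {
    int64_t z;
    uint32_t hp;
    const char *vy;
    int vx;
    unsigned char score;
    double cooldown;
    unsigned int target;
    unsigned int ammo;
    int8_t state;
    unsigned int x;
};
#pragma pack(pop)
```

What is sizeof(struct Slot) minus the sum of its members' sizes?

0..8  z  (8B, 4-aligned)
8..12  hp  (4B, 4-aligned)
12..20  vy  (8B, 4-aligned)
20..24  vx  (4B, 4-aligned)
24..25  score  (1B, 1-aligned)
25..28  -- padding (3B)
28..36  cooldown  (8B, 4-aligned)
36..40  target  (4B, 4-aligned)
40..44  ammo  (4B, 4-aligned)
44..45  state  (1B, 1-aligned)
45..48  -- padding (3B)
48..52  x  (4B, 4-aligned)
sizeof = 52, alignof = 4
data bytes 46, size 52 → padding 6

6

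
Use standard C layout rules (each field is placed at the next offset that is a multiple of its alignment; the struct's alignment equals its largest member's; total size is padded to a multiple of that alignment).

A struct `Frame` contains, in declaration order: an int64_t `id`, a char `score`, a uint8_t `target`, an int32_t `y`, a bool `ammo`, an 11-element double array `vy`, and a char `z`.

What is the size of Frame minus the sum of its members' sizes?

16

id at 0 (size 8, align 8) → ends 8
score at 8 (size 1, align 1) → ends 9
target at 9 (size 1, align 1) → ends 10
pad 2 to align 4 for y
y at 12 (size 4, align 4) → ends 16
ammo at 16 (size 1, align 1) → ends 17
pad 7 to align 8 for vy
vy at 24 (size 88, align 8) → ends 112
z at 112 (size 1, align 1) → ends 113
tail pad 7 to reach multiple of 8
total 120 bytes, alignment 8
data bytes 104, size 120 → padding 16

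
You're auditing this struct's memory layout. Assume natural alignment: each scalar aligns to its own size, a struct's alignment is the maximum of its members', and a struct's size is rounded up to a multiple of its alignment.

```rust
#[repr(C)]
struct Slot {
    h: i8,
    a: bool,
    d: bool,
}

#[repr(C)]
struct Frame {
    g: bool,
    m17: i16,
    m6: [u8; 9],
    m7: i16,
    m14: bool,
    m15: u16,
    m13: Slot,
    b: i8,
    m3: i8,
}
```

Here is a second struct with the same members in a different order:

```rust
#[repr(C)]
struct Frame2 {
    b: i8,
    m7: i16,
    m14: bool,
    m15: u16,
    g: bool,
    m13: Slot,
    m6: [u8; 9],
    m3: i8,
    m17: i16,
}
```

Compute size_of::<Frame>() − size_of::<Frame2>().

Slot: 0..1  h  (1B, 1-aligned); 1..2  a  (1B, 1-aligned); 2..3  d  (1B, 1-aligned); sizeof = 3, alignof = 1
0..1  g  (1B, 1-aligned)
1..2  -- padding (1B)
2..4  m17  (2B, 2-aligned)
4..13  m6  (9B, 1-aligned)
13..14  -- padding (1B)
14..16  m7  (2B, 2-aligned)
16..17  m14  (1B, 1-aligned)
17..18  -- padding (1B)
18..20  m15  (2B, 2-aligned)
20..23  m13  (3B, 1-aligned)
23..24  b  (1B, 1-aligned)
24..25  m3  (1B, 1-aligned)
25..26  -- tail padding (1B)
sizeof = 26, alignof = 2
— Frame2 —
0..1  b  (1B, 1-aligned)
1..2  -- padding (1B)
2..4  m7  (2B, 2-aligned)
4..5  m14  (1B, 1-aligned)
5..6  -- padding (1B)
6..8  m15  (2B, 2-aligned)
8..9  g  (1B, 1-aligned)
9..12  m13  (3B, 1-aligned)
12..21  m6  (9B, 1-aligned)
21..22  m3  (1B, 1-aligned)
22..24  m17  (2B, 2-aligned)
sizeof = 24, alignof = 2
26 − 24 = 2

2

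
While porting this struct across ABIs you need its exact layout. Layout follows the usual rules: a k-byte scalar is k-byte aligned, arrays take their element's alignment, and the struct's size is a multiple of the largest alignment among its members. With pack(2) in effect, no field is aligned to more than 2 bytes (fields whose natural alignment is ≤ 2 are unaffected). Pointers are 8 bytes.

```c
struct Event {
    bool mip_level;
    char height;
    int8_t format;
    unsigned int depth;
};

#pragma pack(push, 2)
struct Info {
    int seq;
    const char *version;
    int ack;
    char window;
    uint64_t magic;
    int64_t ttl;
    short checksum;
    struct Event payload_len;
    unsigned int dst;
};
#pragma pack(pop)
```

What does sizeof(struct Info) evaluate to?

Event: 0..1  mip_level  (1B, 1-aligned); 1..2  height  (1B, 1-aligned); 2..3  format  (1B, 1-aligned); 3..4  -- padding (1B); 4..8  depth  (4B, 4-aligned); sizeof = 8, alignof = 4
0..4  seq  (4B, 2-aligned)
4..12  version  (8B, 2-aligned)
12..16  ack  (4B, 2-aligned)
16..17  window  (1B, 1-aligned)
17..18  -- padding (1B)
18..26  magic  (8B, 2-aligned)
26..34  ttl  (8B, 2-aligned)
34..36  checksum  (2B, 2-aligned)
36..44  payload_len  (8B, 2-aligned)
44..48  dst  (4B, 2-aligned)
sizeof = 48, alignof = 2

48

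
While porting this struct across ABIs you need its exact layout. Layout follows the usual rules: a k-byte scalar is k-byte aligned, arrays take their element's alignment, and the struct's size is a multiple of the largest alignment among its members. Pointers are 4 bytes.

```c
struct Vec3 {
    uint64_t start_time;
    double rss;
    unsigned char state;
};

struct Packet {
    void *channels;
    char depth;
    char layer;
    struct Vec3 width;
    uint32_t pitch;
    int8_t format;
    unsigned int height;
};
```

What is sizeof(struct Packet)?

Vec3: start_time at 0 (size 8, align 8) → ends 8; rss at 8 (size 8, align 8) → ends 16; state at 16 (size 1, align 1) → ends 17; tail pad 7 to reach multiple of 8; total 24 bytes, alignment 8
channels at 0 (size 4, align 4) → ends 4
depth at 4 (size 1, align 1) → ends 5
layer at 5 (size 1, align 1) → ends 6
pad 2 to align 8 for width
width at 8 (size 24, align 8) → ends 32
pitch at 32 (size 4, align 4) → ends 36
format at 36 (size 1, align 1) → ends 37
pad 3 to align 4 for height
height at 40 (size 4, align 4) → ends 44
tail pad 4 to reach multiple of 8
total 48 bytes, alignment 8

48 bytes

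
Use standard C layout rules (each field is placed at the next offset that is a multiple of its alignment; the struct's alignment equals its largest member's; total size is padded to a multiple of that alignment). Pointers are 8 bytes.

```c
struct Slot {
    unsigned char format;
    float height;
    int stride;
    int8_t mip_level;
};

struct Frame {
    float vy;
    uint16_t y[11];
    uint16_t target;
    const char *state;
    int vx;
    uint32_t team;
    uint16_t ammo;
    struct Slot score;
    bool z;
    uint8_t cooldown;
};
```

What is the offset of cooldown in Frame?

69

Slot: @0: format [1B, align 1] → 1; +3 pad (align 4); @4: height [4B, align 4] → 8; @8: stride [4B, align 4] → 12; @12: mip_level [1B, align 1] → 13; +3 tail pad (align 4); size 16, align 4
@0: vy [4B, align 4] → 4
@4: y [22B, align 2] → 26
@26: target [2B, align 2] → 28
+4 pad (align 8)
@32: state [8B, align 8] → 40
@40: vx [4B, align 4] → 44
@44: team [4B, align 4] → 48
@48: ammo [2B, align 2] → 50
+2 pad (align 4)
@52: score [16B, align 4] → 68
@68: z [1B, align 1] → 69
@69: cooldown [1B, align 1] → 70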